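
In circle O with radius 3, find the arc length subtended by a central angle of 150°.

Arc length = 2π(3)(5/12) = 5*pi/2

5*pi/2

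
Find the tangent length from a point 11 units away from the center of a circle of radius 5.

tangent = √(d² - r²) = √(11² - 5²) = √(121 - 25) = √96 = 4*sqrt(6)

4*sqrt(6)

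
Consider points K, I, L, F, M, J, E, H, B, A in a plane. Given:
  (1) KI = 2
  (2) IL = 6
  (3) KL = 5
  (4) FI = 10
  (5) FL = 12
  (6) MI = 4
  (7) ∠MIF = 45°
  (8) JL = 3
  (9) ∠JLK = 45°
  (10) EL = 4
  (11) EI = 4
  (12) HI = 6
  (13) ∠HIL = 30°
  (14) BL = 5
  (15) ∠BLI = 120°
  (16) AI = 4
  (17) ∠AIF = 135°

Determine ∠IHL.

Step 1: By the law of cosines on triangle HIL: HL² = 6² + 6² − 2·6·6·cos(30°) = 9.65, so HL ≈ 3.11.
Step 2: By the inverse law of cosines on triangle IHL: cos(∠IHL) = (6² + 3.11² − 6²) / (2·6·3.11) = 9.65/37.27 = 0.2588, so ∠IHL = 75°.

Therefore, the measure of angle ∠IHL = 75°.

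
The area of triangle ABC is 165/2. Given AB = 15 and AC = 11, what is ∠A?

From the SAS area formula Area = (1/2)ab sin(C), rearranging gives sin(C) = 2*Area/(ab).
sin(C) = 2 * 165/2 / (165) = 1.
Therefore C = arcsin(1) = 90°.

90°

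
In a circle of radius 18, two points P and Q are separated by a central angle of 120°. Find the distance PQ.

Drop a perpendicular from the center to the chord, bisecting both the chord and the central angle.
Each half-chord = r sin(θ/2) = 18 sin(60°).
The full chord = 2 × 18 × sin(60°) = 18*sqrt(3).

18*sqrt(3)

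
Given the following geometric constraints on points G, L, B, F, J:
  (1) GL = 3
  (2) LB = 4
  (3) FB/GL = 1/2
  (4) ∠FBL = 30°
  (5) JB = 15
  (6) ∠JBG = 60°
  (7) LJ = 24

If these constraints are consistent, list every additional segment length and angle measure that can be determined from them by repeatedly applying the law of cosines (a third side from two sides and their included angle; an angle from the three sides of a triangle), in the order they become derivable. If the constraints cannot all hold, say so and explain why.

These constraints are not satisfiable: by the triangle inequality in triangle BLJ, (2) LB = 4 and (5) JB = 15 force LJ ≤ 4 + 15 = 19, but (7) says LJ = 24. No planar figure meets all of them, so nothing further can be derived.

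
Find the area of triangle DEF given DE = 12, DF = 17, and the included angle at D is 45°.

Area = (1/2) * DE * DF * sin(D)
Area = (1/2) * 12 * 17 * sin(45°)
Area = (1/2) * 12 * 17 * sqrt(2)/2
Area = 51*sqrt(2)

51*sqrt(2)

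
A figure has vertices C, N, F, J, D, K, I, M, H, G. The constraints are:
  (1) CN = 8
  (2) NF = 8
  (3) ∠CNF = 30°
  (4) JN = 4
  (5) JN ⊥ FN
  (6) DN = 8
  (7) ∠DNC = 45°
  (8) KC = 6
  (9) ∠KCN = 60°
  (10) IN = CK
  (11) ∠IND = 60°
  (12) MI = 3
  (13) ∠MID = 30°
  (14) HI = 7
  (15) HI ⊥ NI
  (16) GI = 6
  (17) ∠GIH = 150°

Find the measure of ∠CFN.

Step 1: By the law of cosines on triangle FNC: FC² = 8² + 8² − 2·8·8·cos(30°) = 17.15, so FC ≈ 4.14.
Step 2: By the inverse law of cosines on triangle CFN: cos(∠CFN) = (4.14² + 8² − 8²) / (2·4.14·8) = 17.15/66.26 = 0.2588, so ∠CFN = 75°.

Therefore, the measure of angle ∠CFN = 75°.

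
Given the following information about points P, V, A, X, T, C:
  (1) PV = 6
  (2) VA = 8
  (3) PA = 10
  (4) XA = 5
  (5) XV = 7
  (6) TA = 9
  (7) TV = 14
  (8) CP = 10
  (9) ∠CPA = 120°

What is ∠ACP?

Step 1: By the law of cosines on triangle CPA: CA² = 10² + 10² − 2·10·10·cos(120°) = 300, so CA = 10·√3.
Step 2: By the inverse law of cosines on triangle ACP: cos(∠ACP) = ((10·√3)² + 10² − 10²) / (2·10·√3·10) = 300/346.41 = 0.866, so ∠ACP = 30°.

Therefore, the measure of angle ∠ACP = 30°.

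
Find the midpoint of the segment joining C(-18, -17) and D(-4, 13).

The midpoint is the average of the coordinates:
x: (-18 + -4)/2 = -11
y: (-17 + 13)/2 = -2
Midpoint = (-11, -2)

(-11, -2)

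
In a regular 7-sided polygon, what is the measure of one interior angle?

Each interior angle of a regular n-gon is (n - 2) * 180 / n.
For n = 7: (7 - 2) * 180 / 7 = 900/7 = 900/7 degrees.

900/7 degrees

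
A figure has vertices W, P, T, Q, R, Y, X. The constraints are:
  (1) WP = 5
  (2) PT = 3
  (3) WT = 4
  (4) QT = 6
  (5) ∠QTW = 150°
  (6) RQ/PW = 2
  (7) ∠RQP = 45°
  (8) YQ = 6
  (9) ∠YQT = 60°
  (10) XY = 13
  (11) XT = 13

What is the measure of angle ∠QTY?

Step 1: By the law of cosines on triangle TQY: TY² = 6² + 6² − 2·6·6·cos(60°) = 36, so TY = 6.
Step 2: By the inverse law of cosines on triangle QTY: cos(∠QTY) = (6² + 6² − 6²) / (2·6·6) = 36/72 = 0.5, so ∠QTY = 60°.

Therefore, the measure of angle ∠QTY = 60°.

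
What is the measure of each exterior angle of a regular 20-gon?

Each exterior angle of a regular n-gon is 360 / n.
For n = 20: 360 / 20 = 18 degrees.

18 degrees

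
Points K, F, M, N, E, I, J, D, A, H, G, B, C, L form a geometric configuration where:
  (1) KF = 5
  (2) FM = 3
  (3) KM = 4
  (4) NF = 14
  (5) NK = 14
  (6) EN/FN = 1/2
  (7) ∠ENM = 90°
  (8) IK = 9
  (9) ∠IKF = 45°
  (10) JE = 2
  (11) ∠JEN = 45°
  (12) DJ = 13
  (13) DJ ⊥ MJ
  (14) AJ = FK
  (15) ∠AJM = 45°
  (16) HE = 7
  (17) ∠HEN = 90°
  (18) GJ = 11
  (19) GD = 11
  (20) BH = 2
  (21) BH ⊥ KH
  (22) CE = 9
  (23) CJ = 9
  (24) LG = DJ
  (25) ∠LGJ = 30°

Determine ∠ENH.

From the given relations: EN = 1/2·FN = 1/2·14 = 7.
Step 1: By the law of cosines on triangle NEH: NH² = 7² + 7² − 2·7·7·cos(90°) = 98, so NH = 7·√2.
Step 2: By the inverse law of cosines on triangle ENH: cos(∠ENH) = (7² + (7·√2)² − 7²) / (2·7·7·√2) = 98/138.59 = 0.7071, so ∠ENH = 45°.

Therefore, the measure of angle ∠ENH = 45°.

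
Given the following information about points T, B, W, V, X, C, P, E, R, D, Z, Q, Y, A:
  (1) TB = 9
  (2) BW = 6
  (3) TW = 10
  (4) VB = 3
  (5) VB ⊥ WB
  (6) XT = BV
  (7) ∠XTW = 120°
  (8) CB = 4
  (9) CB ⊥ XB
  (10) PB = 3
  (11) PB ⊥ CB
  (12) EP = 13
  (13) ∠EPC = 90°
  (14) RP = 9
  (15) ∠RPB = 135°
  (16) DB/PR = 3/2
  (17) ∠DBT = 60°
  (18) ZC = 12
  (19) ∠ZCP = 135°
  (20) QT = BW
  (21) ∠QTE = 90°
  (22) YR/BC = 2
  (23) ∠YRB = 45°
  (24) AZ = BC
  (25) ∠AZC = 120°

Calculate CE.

Step 1: By the law of cosines on triangle CBP: CP² = 4² + 3² − 2·4·3·cos(90°) = 25, so CP = 5.
Step 2: By the law of cosines on triangle CPE: CE² = 5² + 13² − 2·5·13·cos(90°) = 194, so CE = √194.

Therefore, the length of CE = √194.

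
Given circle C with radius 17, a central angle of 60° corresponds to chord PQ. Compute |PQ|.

Drop a perpendicular from the center to the chord, bisecting both the chord and the central angle.
Each half-chord = r sin(θ/2) = 17 sin(30°).
The full chord = 2 × 17 × sin(30°) = 17.

17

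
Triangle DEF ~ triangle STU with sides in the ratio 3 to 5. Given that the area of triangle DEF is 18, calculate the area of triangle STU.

The ratio of areas of similar triangles = (side ratio)^2.
Side ratio = 3:5, so area ratio = 9:25.
Area of STU / Area of DEF = 25/9
Area of STU = 18 * 25/9 = 50

50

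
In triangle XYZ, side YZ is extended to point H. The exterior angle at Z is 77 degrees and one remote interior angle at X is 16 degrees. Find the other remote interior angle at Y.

angle Y = 77 - 16 = 61 degrees (exterior angle theorem).

61 degrees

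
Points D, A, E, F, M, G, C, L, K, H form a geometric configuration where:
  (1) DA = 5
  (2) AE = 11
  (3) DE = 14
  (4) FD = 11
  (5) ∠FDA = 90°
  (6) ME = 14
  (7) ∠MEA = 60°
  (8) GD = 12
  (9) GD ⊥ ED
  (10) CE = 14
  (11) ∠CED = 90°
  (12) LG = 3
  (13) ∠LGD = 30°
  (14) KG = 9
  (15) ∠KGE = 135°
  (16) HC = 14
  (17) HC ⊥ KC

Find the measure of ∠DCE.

Step 1: By the law of cosines on triangle CED: CD² = 14² + 14² − 2·14·14·cos(90°) = 392, so CD = 14·√2.
Step 2: By the inverse law of cosines on triangle DCE: cos(∠DCE) = ((14·√2)² + 14² − 14²) / (2·14·√2·14) = 392/554.37 = 0.7071, so ∠DCE = 45°.

Therefore, the measure of angle ∠DCE = 45°.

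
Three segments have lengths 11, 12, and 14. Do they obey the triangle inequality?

Check all three triangle inequalities:
11 + 12 = 23 > 14 ✓
11 + 14 = 25 > 12 ✓
12 + 14 = 26 > 11 ✓
All conditions hold, so these sides form a valid triangle.

Yes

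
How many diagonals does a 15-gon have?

Total line segments between 15 vertices = C(15,2) = 105.
Subtract the 15 sides: 105 - 15 = 90 diagonals.

90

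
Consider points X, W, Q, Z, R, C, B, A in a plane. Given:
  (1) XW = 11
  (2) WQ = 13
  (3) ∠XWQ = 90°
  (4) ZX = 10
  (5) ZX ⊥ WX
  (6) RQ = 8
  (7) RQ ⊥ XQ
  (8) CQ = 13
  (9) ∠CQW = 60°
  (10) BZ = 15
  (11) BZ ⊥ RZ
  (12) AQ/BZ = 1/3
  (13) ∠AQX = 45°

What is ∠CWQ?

Step 1: By the law of cosines on triangle WQC: WC² = 13² + 13² − 2·13·13·cos(60°) = 169, so WC = 13.
Step 2: By the inverse law of cosines on triangle CWQ: cos(∠CWQ) = (13² + 13² − 13²) / (2·13·13) = 169/338 = 0.5, so ∠CWQ = 60°.

Therefore, the measure of angle ∠CWQ = 60°.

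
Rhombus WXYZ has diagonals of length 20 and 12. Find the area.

Area of a rhombus = (d1 * d2) / 2
Area = (20 * 12) / 2
Area = 240 / 2
Area = 120

120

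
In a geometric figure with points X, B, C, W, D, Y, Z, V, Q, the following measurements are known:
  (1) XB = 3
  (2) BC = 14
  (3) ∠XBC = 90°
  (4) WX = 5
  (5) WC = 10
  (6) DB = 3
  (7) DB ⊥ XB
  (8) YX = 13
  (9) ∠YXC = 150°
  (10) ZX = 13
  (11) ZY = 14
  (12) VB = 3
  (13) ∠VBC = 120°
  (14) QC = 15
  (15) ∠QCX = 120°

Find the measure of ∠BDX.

Step 1: By the law of cosines on triangle DBX: DX² = 3² + 3² − 2·3·3·cos(90°) = 18, so DX = 3·√2.
Step 2: By the inverse law of cosines on triangle BDX: cos(∠BDX) = (3² + (3·√2)² − 3²) / (2·3·3·√2) = 18/25.46 = 0.7071, so ∠BDX = 45°.

Therefore, the measure of angle ∠BDX = 45°.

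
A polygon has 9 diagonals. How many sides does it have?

Using d = n(n - 3)/2, we solve 9 = n(n - 3)/2.
So n(n - 3) = 18.
Testing n = 6: 6 * 3 = 18 = 18. Correct.
The polygon has 6 sides.

6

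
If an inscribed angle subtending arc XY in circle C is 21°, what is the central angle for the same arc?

The inscribed angle theorem states that a central angle is always twice any inscribed angle that subtends the same arc.
Since the inscribed angle is 21°, the central angle = 2 × 21° = 42°.

42°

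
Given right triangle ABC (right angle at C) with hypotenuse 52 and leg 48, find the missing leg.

By the Pythagorean theorem: BC^2 = AB^2 - AC^2
BC^2 = 52^2 - 48^2 = 2704 - 2304 = 400
BC = sqrt(400) = 20

20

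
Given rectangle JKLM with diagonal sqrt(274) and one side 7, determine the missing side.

The diagonal of a rectangle forms a right triangle with the two sides.
Rearranging the Pythagorean theorem: missing side = sqrt(d^2 - known^2).
= sqrt(274 - 49) = sqrt(225) = 15.

15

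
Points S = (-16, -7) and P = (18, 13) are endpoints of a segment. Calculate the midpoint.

The midpoint is the point halfway along the segment.
Move half the horizontal distance: -16 + (18 - -16)/2 = -16 + 34/2 = 1
Move half the vertical distance: -7 + (13 - -7)/2 = -7 + 20/2 = 3
Midpoint = (1, 3)

(1, 3)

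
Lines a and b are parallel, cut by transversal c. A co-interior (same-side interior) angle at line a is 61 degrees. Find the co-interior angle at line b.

Co-interior angles sum to 180: 180 - 61 = 119 degrees.

119 degrees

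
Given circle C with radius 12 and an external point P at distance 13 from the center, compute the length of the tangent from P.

Let T be the point of tangency. Then CT ⊥ PT (radius ⊥ tangent).
In right triangle CTP: CP² = CT² + PT²
13² = 12² + PT²
PT² = 25, PT = 5

5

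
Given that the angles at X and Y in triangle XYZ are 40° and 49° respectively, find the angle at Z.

angle Z = 180 - 40 - 49 = 91 degrees.

91 degrees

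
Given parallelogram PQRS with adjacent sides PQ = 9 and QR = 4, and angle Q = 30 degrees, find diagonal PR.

Law of cosines: d^2 = 9^2 + 4^2 - 2(9)(4)cos(30°) = 97 - 36*sqrt(3), so d = sqrt(97 - 36*sqrt(3)).

sqrt(97 - 36*sqrt(3))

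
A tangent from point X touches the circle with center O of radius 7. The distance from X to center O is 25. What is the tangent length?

Let T be the point of tangency. Then OT ⊥ XT (radius ⊥ tangent).
In right triangle OTX: OX² = OT² + XT²
25² = 7² + XT²
XT² = 576, XT = 24

24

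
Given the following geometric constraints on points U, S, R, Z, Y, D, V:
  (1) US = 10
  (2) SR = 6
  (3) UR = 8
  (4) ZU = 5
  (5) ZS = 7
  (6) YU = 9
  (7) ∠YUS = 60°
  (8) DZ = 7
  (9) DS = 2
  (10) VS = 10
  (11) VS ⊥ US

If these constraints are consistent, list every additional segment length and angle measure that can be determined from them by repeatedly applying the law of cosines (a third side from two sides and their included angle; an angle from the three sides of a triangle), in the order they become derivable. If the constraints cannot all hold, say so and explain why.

The constraints are consistent. Derivable facts, in order:
After 1 step:
- SY = √91
- UV = 10·√2
- ∠DSZ = 81.79°
- ∠DZS = 16.43°
- ∠RSU = 53.13°
- ∠RUS = 36.87°
- ∠SDZ = 81.79°
- ∠SRU = 90°
- ∠SUZ = 40.54°
- ∠SZU = 111.8°
- ∠USZ = 27.66°
After 2 steps:
- ∠SUV = 45°
- ∠SVU = 45°
- ∠SYU = 65.21°
- ∠USY = 54.79°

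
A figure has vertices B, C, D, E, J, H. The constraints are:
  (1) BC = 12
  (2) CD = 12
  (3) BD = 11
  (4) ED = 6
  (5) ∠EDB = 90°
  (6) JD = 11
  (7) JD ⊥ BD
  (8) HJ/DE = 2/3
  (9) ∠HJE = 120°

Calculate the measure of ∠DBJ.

Step 1: By the law of cosines on triangle BDJ: BJ² = 11² + 11² − 2·11·11·cos(90°) = 242, so BJ = 11·√2.
Step 2: By the inverse law of cosines on triangle DBJ: cos(∠DBJ) = (11² + (11·√2)² − 11²) / (2·11·11·√2) = 242/342.24 = 0.7071, so ∠DBJ = 45°.

Therefore, the measure of angle ∠DBJ = 45°.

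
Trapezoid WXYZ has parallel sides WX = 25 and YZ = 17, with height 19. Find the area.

Area of a trapezoid = (base1 + base2) * height / 2
Area = (25 + 17) * 19 / 2
Area = 42 * 19 / 2
Area = 798 / 2
Area = 399

399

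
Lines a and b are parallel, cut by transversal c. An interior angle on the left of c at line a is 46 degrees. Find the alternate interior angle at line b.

Alternate interior angles lie on opposite sides of the transversal, between the parallel lines.
By the alternate interior angle theorem, they are equal: 46 degrees.

46 degrees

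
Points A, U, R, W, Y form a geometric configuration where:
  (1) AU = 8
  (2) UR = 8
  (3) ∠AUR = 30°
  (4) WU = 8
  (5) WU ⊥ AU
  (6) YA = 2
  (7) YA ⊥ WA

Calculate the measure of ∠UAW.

Step 1: By the law of cosines on triangle AUW: AW² = 8² + 8² − 2·8·8·cos(90°) = 128, so AW = 8·√2.
Step 2: By the inverse law of cosines on triangle UAW: cos(∠UAW) = (8² + (8·√2)² − 8²) / (2·8·8·√2) = 128/181.02 = 0.7071, so ∠UAW = 45°.

Therefore, the measure of angle ∠UAW = 45°.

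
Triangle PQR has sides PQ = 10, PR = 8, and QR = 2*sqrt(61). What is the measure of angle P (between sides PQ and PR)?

cos(P) = (10² + 8² - (2*sqrt(61))²) / (2 × 10 × 8) = -1/2, so P = arccos(-1/2) = 120°.

120°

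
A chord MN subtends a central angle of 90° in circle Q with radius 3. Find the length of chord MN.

Drop a perpendicular from the center to the chord, bisecting both the chord and the central angle.
Each half-chord = r sin(θ/2) = 3 sin(45°).
The full chord = 2 × 3 × sin(45°) = 3*sqrt(2).

3*sqrt(2)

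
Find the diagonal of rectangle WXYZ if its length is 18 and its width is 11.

d = sqrt(18^2 + 11^2) = sqrt(445)

sqrt(445)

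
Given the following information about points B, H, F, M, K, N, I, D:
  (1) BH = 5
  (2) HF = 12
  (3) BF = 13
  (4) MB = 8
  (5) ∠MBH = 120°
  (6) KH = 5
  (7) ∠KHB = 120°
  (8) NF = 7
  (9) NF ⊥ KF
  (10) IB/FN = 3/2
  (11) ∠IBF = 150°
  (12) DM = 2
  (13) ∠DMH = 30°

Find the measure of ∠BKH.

Step 1: By the law of cosines on triangle KHB: KB² = 5² + 5² − 2·5·5·cos(120°) = 75, so KB = 5·√3.
Step 2: By the inverse law of cosines on triangle BKH: cos(∠BKH) = ((5·√3)² + 5² − 5²) / (2·5·√3·5) = 75/86.6 = 0.866, so ∠BKH = 30°.

Therefore, the measure of angle ∠BKH = 30°.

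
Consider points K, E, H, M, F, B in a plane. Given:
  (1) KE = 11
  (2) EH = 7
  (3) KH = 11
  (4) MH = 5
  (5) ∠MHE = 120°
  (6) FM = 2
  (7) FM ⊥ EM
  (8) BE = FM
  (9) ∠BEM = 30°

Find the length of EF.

Step 1: By the law of cosines on triangle EHM: EM² = 7² + 5² − 2·7·5·cos(120°) = 109, so EM = √109.
Step 2: By the law of cosines on triangle EMF: EF² = √109² + 2² − 2·√109·2·cos(90°) = 113, so EF = √113.

Therefore, the length of EF = √113.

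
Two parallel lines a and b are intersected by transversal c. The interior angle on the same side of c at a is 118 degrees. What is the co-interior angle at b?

Co-interior (same-side interior) angles are between the parallel lines on the same side of the transversal.
Unlike corresponding or alternate interior angles, they are supplementary rather than equal.
So the angle = 180 - 118 = 62 degrees.

62 degrees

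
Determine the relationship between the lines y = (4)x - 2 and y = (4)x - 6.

Slope of line 1: m1 = 4
Slope of line 2: m2 = 4
m1 = m2, so the lines are parallel.

Parallel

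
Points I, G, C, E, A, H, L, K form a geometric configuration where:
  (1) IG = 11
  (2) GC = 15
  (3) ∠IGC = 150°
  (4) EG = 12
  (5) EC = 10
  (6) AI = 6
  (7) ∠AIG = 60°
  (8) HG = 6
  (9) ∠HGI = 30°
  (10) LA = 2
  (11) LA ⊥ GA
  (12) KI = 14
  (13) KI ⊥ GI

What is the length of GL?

Step 1: By the law of cosines on triangle GIA: GA² = 11² + 6² − 2·11·6·cos(60°) = 91, so GA = √91.
Step 2: By the law of cosines on triangle GAL: GL² = √91² + 2² − 2·√91·2·cos(90°) = 95, so GL = √95.

Therefore, the length of GL = √95.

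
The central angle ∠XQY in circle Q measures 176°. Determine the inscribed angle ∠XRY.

An inscribed angle intercepts an arc from a point on the circle, while the central angle intercepts the same arc from the center.
The inscribed angle is always half the central angle: 176° / 2 = 88°.

88°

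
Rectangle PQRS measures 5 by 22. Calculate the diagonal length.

A rectangle's diagonal splits it into two right triangles, with the diagonal as the hypotenuse.
By the Pythagorean theorem, d^2 = 5^2 + 22^2 = 509.
Therefore d = sqrt(509).

sqrt(509)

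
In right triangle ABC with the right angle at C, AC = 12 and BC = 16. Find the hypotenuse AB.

In a right triangle, the square of the hypotenuse equals the sum of the squares of the two legs.
The legs are 12 and 16, so the hypotenuse = sqrt(144 + 256) = sqrt(400) = 20.

20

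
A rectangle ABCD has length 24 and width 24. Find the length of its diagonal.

A rectangle's diagonal splits it into two right triangles, with the diagonal as the hypotenuse.
By the Pythagorean theorem, d^2 = 24^2 + 24^2 = 1152.
Therefore d = sqrt(1152) = 24*sqrt(2).

24*sqrt(2)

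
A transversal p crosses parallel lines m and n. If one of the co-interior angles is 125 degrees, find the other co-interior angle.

Co-interior angles (same-side interior) formed by parallel lines and a transversal are supplementary (sum to 180 degrees).
The given angle is 125 degrees.
The co-interior angle = 180 - 125 = 55 degrees.

55 degrees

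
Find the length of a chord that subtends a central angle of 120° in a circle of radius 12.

Chord = 2(12) sin(60°) = 12*sqrt(3)

12*sqrt(3)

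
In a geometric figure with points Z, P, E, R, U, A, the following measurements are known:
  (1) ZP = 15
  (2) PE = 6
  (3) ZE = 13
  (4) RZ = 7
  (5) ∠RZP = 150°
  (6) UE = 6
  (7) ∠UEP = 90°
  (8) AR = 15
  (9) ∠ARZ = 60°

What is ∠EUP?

Step 1: By the law of cosines on triangle UEP: UP² = 6² + 6² − 2·6·6·cos(90°) = 72, so UP = 6·√2.
Step 2: By the inverse law of cosines on triangle EUP: cos(∠EUP) = (6² + (6·√2)² − 6²) / (2·6·6·√2) = 72/101.82 = 0.7071, so ∠EUP = 45°.

Therefore, the measure of angle ∠EUP = 45°.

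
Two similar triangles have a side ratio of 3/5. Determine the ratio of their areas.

Area ratio = (side ratio)^2 = (3/5)^2 = 9:25.

9:25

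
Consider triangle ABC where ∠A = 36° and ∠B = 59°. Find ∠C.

Let angle C = x. Then 36 + 59 + x = 180.
x = 180 - 95 = 85 degrees.

85 degrees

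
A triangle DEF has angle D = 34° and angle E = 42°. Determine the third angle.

By the triangle angle sum property, the three interior angles of any triangle add up to 180°.
We know angle D = 34° and angle E = 42°, so their sum is 76°.
Therefore angle F = 180° - 76° = 104°.

104 degrees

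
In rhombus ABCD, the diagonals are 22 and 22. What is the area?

Area of a rhombus = (d1 * d2) / 2
Area = (22 * 22) / 2
Area = 484 / 2
Area = 242

242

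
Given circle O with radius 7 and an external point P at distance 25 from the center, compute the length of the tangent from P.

tangent = √(d² - r²) = √(25² - 7²) = √(625 - 49) = √576 = 24

24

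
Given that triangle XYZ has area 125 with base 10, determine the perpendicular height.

Area = (1/2) * base * height
height = 2 * Area / base
height = 2 * 125 / 10
height = 250 / 10
height = 25

25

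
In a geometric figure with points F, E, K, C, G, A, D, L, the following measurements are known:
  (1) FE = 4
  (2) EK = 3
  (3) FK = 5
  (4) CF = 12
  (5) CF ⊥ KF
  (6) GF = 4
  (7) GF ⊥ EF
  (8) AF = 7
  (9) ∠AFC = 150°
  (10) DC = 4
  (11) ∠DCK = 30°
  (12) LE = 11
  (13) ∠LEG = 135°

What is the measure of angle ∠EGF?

Step 1: By the law of cosines on triangle GFE: GE² = 4² + 4² − 2·4·4·cos(90°) = 32, so GE = 4·√2.
Step 2: By the inverse law of cosines on triangle EGF: cos(∠EGF) = ((4·√2)² + 4² − 4²) / (2·4·√2·4) = 32/45.25 = 0.7071, so ∠EGF = 45°.

Therefore, the measure of angle ∠EGF = 45°.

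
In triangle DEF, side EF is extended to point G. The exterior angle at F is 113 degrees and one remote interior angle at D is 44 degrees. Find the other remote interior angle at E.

By the exterior angle theorem: exterior angle = sum of remote interior angles.
113 = 44 + angle E
angle E = 113 - 44 = 69 degrees

69 degrees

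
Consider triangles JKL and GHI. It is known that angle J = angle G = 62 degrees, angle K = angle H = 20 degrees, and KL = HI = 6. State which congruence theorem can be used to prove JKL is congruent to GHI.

The given information matches AAS: Two pairs of corresponding angles and a non-included side are equal (Angle-Angle-Side).

AAS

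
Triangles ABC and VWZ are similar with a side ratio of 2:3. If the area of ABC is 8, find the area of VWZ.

For similar figures, the area ratio equals the square of the side ratio.
Side ratio (ABC to VWZ) = 2:3, so area ratio = 2^2:3^2 = 4:9.
If the area of ABC is 8, then the area of VWZ = 8 * (9/4) = 18.

18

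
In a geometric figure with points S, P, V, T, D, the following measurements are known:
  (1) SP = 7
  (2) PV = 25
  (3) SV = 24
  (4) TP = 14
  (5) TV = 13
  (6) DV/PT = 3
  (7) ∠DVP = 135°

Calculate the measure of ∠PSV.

Step 1: By the inverse law of cosines on triangle PSV: cos(∠PSV) = (7² + 24² − 25²) / (2·7·24) = 0/336 = 0, so ∠PSV = 90°.

Therefore, the measure of angle ∠PSV = 90°.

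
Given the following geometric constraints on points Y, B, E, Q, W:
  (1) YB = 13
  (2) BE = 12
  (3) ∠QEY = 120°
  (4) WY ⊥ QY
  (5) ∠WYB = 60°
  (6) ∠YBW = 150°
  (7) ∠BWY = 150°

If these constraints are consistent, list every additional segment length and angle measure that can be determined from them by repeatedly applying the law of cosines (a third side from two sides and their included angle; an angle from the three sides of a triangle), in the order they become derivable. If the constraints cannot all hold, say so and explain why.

These constraints are not satisfiable: (5), (6) and (7) are the three interior angles of triangle WYB, which must sum to 180°, but 60° + 150° + 150° = 360°. No planar figure meets all of them, so nothing further can be derived.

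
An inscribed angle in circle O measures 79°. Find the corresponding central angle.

By the inscribed angle theorem, the central angle is twice the inscribed angle.
Central angle = 2 × 79° = 158°

158°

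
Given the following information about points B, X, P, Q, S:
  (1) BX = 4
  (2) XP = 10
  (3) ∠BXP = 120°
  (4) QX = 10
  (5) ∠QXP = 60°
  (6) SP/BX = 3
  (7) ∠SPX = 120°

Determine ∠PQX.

Step 1: By the law of cosines on triangle QXP: QP² = 10² + 10² − 2·10·10·cos(60°) = 100, so QP = 10.
Step 2: By the inverse law of cosines on triangle PQX: cos(∠PQX) = (10² + 10² − 10²) / (2·10·10) = 100/200 = 0.5, so ∠PQX = 60°.

Therefore, the measure of angle ∠PQX = 60°.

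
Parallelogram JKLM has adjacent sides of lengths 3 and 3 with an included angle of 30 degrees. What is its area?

Area = 3 * 3 * sin(30°) = 9 * 1/2 = 9/2

9/2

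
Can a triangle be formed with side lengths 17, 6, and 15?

Check all three triangle inequalities:
17 + 6 = 23 > 15 ✓
17 + 15 = 32 > 6 ✓
6 + 15 = 21 > 17 ✓
All conditions hold, so these sides form a valid triangle.

Yes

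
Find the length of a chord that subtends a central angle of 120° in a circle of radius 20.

Drop a perpendicular from the center to the chord, bisecting both the chord and the central angle.
Each half-chord = r sin(θ/2) = 20 sin(60°).
The full chord = 2 × 20 × sin(60°) = 20*sqrt(3).

20*sqrt(3)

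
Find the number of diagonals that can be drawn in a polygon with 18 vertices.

Each of the 18 vertices connects to 15 non-adjacent vertices via diagonals.
Total connections = 18 × 15 = 270, but each diagonal is counted twice.
Number of diagonals = 270 / 2 = 135.

135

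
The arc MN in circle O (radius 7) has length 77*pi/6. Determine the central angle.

θ = 360 × 77*pi/6 / (2π × 7) = 330° (rearranging arc length formula).

330°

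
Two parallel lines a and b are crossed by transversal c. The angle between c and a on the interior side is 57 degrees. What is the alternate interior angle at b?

Alternate interior angles are equal: 57 degrees.

57 degrees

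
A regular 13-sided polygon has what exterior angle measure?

Each exterior angle of a regular n-gon is 360 / n.
For n = 13: 360 / 13 = 360/13 degrees.

360/13 degrees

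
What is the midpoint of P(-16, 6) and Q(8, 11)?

The midpoint is the average of the coordinates:
x: (-16 + 8)/2 = -4
y: (6 + 11)/2 = 17/2
Midpoint = (-4, 17/2)

(-4, 17/2)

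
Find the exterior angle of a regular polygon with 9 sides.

Each exterior angle of a regular n-gon is 360 / n.
For n = 9: 360 / 9 = 40 degrees.

40 degrees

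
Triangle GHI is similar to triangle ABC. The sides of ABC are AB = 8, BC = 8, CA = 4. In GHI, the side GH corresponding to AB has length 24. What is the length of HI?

k = 24/8 = 3. HI = 3 * 8 = 24.

24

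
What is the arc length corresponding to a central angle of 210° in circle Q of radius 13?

The full circumference is 2πr = 2π(13) = 26*pi.
The arc spans 210° out of 360°, which is a fraction of 7/12.
Arc length = 26*pi × 7/12 = 91*pi/6.

91*pi/6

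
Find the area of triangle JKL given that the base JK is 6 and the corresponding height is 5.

Area = (1/2)(6)(5) = 15

15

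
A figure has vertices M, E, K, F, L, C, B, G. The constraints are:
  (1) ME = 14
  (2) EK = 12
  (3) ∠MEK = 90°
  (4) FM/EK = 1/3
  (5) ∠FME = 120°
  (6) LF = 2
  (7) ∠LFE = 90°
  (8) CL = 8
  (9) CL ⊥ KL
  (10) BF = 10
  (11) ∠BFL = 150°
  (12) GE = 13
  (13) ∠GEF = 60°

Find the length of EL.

From the given relations: FM = 1/3·EK = 1/3·12 = 4.
Step 1: By the law of cosines on triangle EMF: EF² = 14² + 4² − 2·14·4·cos(120°) = 268, so EF = 2·√67.
Step 2: By the law of cosines on triangle EFL: EL² = (2·√67)² + 2² − 2·2·√67·2·cos(90°) = 272, so EL = 4·√17.

Therefore, the length of EL = 4·√17.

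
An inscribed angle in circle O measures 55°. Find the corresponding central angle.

By the inscribed angle theorem, the central angle is twice the inscribed angle.
Central angle = 2 × 55° = 110°

110°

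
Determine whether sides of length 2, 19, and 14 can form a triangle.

No.
The triangle inequality is violated: 2 + 14 = 16 ≤ 19.
These lengths cannot form a triangle.

No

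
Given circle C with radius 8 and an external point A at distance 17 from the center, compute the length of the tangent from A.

tangent = √(d² - r²) = √(17² - 8²) = √(289 - 64) = √225 = 15

15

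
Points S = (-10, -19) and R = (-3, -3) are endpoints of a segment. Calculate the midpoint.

M = ((x₁ + x₂)/2, (y₁ + y₂)/2)
= ((-10 + -3)/2, (-19 + -3)/2)
= (-13/2, -22/2) = (-13/2, -11)

(-13/2, -11)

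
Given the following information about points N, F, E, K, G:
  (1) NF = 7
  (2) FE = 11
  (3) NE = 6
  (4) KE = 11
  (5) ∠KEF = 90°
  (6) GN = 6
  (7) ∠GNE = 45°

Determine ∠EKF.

Step 1: By the law of cosines on triangle KEF: KF² = 11² + 11² − 2·11·11·cos(90°) = 242, so KF = 11·√2.
Step 2: By the inverse law of cosines on triangle EKF: cos(∠EKF) = (11² + (11·√2)² − 11²) / (2·11·11·√2) = 242/342.24 = 0.7071, so ∠EKF = 45°.

Therefore, the measure of angle ∠EKF = 45°.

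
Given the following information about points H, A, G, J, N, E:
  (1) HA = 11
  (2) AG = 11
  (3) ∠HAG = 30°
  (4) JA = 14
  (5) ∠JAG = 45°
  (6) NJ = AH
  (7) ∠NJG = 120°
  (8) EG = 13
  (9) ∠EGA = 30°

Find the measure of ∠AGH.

Step 1: By the law of cosines on triangle GAH: GH² = 11² + 11² − 2·11·11·cos(30°) = 32.42, so GH ≈ 5.69.
Step 2: By the inverse law of cosines on triangle AGH: cos(∠AGH) = (11² + 5.69² − 11²) / (2·11·5.69) = 32.42/125.27 = 0.2588, so ∠AGH = 75°.

Therefore, the measure of angle ∠AGH = 75°.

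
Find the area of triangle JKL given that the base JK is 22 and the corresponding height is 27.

Area = (1/2) * base * height
Area = (1/2) * 22 * 27
Area = 297

297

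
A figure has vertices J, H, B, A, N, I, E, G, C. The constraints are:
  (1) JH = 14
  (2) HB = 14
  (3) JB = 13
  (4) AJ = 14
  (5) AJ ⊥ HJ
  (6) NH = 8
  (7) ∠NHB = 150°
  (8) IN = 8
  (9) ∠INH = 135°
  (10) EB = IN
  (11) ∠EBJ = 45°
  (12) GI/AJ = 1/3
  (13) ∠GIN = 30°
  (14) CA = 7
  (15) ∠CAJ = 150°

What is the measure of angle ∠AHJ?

Step 1: By the law of cosines on triangle HJA: HA² = 14² + 14² − 2·14·14·cos(90°) = 392, so HA = 14·√2.
Step 2: By the inverse law of cosines on triangle AHJ: cos(∠AHJ) = ((14·√2)² + 14² − 14²) / (2·14·√2·14) = 392/554.37 = 0.7071, so ∠AHJ = 45°.

Therefore, the measure of angle ∠AHJ = 45°.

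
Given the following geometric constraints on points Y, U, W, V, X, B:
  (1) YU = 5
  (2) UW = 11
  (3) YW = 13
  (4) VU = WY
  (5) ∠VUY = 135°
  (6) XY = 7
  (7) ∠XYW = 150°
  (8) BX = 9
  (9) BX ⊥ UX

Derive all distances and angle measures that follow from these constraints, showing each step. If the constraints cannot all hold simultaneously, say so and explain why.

The constraints are consistent.

From the given relations:
  VU = WY = 13

Step 1: From YU = 5, UV = 13, and ∠YUV = 135°, by the law of cosines:
  YV² = YU² + UV² - 2·YU·UV·cos(135°) = 25 + 169 + 91.92 = 285.9
  YV ≈ 16.91

Step 2: From WY = 13, YX = 7, and ∠WYX = 150°, by the law of cosines:
  WX² = WY² + YX² - 2·WY·YX·cos(150°) = 169 + 49 + 157.6 = 375.6
  WX ≈ 19.38

Step 3: From YU = 5, YW = 13, UW = 11, by the inverse law of cosines:
  cos(∠UYW) = (YU² + YW² - UW²) / (2·YU·YW)
  ∠UYW = 55.84°

Step 4: From UW = 11, UY = 5, WY = 13, by the inverse law of cosines:
  cos(∠WUY) = (UW² + UY² - WY²) / (2·UW·UY)
  ∠WUY = 102.07°

Step 5: From WU = 11, WY = 13, UY = 5, by the inverse law of cosines:
  cos(∠UWY) = (WU² + WY² - UY²) / (2·WU·WY)
  ∠UWY = 22.09°

Step 6: From YU = 5, YV = 16.91, UV = 13, by the inverse law of cosines:
  cos(∠UYV) = (YU² + YV² - UV²) / (2·YU·YV)
  ∠UYV = 32.93°

Step 7: From WX = 19.38, WY = 13, XY = 7, by the inverse law of cosines:
  cos(∠XWY) = (WX² + WY² - XY²) / (2·WX·WY)
  ∠XWY = 10.4°

Step 8: From VU = 13, VY = 16.91, UY = 5, by the inverse law of cosines:
  cos(∠UVY) = (VU² + VY² - UY²) / (2·VU·VY)
  ∠UVY = 12.07°

Step 9: From XW = 19.38, XY = 7, WY = 13, by the inverse law of cosines:
  cos(∠WXY) = (XW² + XY² - WY²) / (2·XW·XY)
  ∠WXY = 19.6°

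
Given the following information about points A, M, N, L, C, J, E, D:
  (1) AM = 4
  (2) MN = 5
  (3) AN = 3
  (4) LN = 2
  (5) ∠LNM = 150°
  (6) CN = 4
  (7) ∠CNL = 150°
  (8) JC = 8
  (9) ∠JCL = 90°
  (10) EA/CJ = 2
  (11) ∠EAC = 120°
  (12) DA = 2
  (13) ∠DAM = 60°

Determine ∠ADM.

Step 1: By the law of cosines on triangle DAM: DM² = 2² + 4² − 2·2·4·cos(60°) = 12, so DM = 2·√3.
Step 2: By the inverse law of cosines on triangle ADM: cos(∠ADM) = (2² + (2·√3)² − 4²) / (2·2·2·√3) = 0/13.86 = 0, so ∠ADM = 90°.

Therefore, the measure of angle ∠ADM = 90°.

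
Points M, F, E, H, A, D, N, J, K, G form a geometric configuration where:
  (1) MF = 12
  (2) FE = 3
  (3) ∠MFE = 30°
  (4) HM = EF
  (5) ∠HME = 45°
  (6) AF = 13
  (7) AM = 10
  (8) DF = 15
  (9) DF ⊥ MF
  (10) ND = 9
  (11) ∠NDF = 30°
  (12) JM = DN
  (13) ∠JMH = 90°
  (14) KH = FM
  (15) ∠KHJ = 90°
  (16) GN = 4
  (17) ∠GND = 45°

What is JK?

From the given relations: JM = DN = 9; HM = EF = 3; KH = FM = 12.
Step 1: By the law of cosines on triangle JMH: JH² = 9² + 3² − 2·9·3·cos(90°) = 90, so JH = 3·√10.
Step 2: By the law of cosines on triangle JHK: JK² = (3·√10)² + 12² − 2·3·√10·12·cos(90°) = 234, so JK = 3·√26.

Therefore, the length of JK = 3·√26.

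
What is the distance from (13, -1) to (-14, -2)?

d = sqrt((-14 - 13)^2 + (-2 - -1)^2)
d = sqrt(-27^2 + -1^2)
d = sqrt(729 + 1)
d = sqrt(730)

sqrt(730)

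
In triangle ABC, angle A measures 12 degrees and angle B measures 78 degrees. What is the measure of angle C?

angle C = 180 - 12 - 78 = 90 degrees.

90 degrees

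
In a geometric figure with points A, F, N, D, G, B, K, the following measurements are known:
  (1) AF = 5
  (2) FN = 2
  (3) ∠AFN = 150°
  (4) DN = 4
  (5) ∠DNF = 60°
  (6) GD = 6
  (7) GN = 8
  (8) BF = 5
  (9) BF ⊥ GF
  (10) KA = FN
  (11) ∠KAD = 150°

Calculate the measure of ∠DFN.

Step 1: By the law of cosines on triangle FND: FD² = 2² + 4² − 2·2·4·cos(60°) = 12, so FD = 2·√3.
Step 2: By the inverse law of cosines on triangle DFN: cos(∠DFN) = ((2·√3)² + 2² − 4²) / (2·2·√3·2) = 0/13.86 = 0, so ∠DFN = 90°.

Therefore, the measure of angle ∠DFN = 90°.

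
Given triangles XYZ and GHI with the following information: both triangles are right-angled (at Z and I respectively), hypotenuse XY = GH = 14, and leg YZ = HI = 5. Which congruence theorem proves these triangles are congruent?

The given information provides:
both triangles are right-angled (at Z and I respectively), hypotenuse XY = GH = 14, and leg YZ = HI = 5
This matches the HL congruence theorem.
The hypotenuse and one leg of two right triangles are equal (Hypotenuse-Leg).

HL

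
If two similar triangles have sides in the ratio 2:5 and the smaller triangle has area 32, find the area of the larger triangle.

For similar figures, the area ratio equals the square of the side ratio.
Side ratio (the smaller triangle to the larger triangle) = 2:5, so area ratio = 2^2:5^2 = 4:25.
If the area of the smaller triangle is 32, then the area of the larger triangle = 32 * (25/4) = 200.

200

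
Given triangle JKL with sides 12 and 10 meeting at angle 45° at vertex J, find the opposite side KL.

By the law of cosines: KL^2 = JK^2 + JL^2 - 2*JK*JL*cos(J)
KL^2 = 12^2 + 10^2 - 2*12*10*cos(45°)
KL^2 = 144 + 100 - 240*(sqrt(2)/2)
KL^2 = 244 - 120*sqrt(2)
KL = 2*sqrt(61 - 30*sqrt(2))

2*sqrt(61 - 30*sqrt(2))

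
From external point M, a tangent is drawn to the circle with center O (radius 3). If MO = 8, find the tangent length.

The tangent, radius, and line from the external point to the center form a right triangle.
The right angle is where the tangent meets the radius.
By the Pythagorean theorem: tangent² + 3² = 8²
tangent² = 64 - 9 = 55
tangent = sqrt(55)

sqrt(55)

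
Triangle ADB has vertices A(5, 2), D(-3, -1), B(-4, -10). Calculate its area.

Using the Shoelace formula for a triangle:
Area = (1/2)|x0(y1 - y2) + x1(y2 - y0) + x2(y0 - y1)|
Area = (1/2)|5(-1 - -10) + -3(-10 - 2) + -4(2 - -1)|
Area = (1/2)|45 + 36 + -12|
Area = (1/2)|69|
Area = (1/2)(69)
Area = 69/2

69/2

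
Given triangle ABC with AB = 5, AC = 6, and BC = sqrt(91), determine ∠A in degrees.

When all three sides of a triangle are known, the law of cosines can be rearranged to find any angle.
cos(C) = (a² + b² - c²) / (2ab) gives cos(A) = -1/2.
Taking the inverse cosine: A = 120°.

120°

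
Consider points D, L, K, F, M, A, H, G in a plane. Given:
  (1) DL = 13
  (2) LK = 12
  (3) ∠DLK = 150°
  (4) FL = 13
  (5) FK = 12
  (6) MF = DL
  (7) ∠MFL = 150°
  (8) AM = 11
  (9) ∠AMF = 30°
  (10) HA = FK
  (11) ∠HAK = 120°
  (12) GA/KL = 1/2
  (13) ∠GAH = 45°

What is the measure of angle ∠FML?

From the given relations: MF = DL = 13.
Step 1: By the law of cosines on triangle MFL: ML² = 13² + 13² − 2·13·13·cos(150°) = 630.72, so ML ≈ 25.11.
Step 2: By the inverse law of cosines on triangle FML: cos(∠FML) = (13² + 25.11² − 13²) / (2·13·25.11) = 630.72/652.97 = 0.9659, so ∠FML = 15°.

Therefore, the measure of angle ∠FML = 15°.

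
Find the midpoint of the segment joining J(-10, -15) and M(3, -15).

The midpoint is the average of the coordinates:
x: (-10 + 3)/2 = -7/2
y: (-15 + -15)/2 = -15
Midpoint = (-7/2, -15)

(-7/2, -15)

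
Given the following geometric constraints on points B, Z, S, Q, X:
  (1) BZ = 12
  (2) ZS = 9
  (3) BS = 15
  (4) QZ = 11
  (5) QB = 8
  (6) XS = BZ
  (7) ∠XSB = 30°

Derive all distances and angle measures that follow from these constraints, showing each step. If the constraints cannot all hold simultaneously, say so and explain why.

The constraints are consistent.

From the given relations:
  XS = BZ = 12

Step 1: From BS = 15, SX = 12, and ∠BSX = 30°, by the law of cosines:
  BX² = BS² + SX² - 2·BS·SX·cos(30°) = 225 + 144 - 311.8 = 57.23
  BX ≈ 7.57

Step 2: From BQ = 8, BZ = 12, QZ = 11, by the inverse law of cosines:
  cos(∠QBZ) = (BQ² + BZ² - QZ²) / (2·BQ·BZ)
  ∠QBZ = 63.06°

Step 3: From BS = 15, BZ = 12, SZ = 9, by the inverse law of cosines:
  cos(∠SBZ) = (BS² + BZ² - SZ²) / (2·BS·BZ)
  ∠SBZ = 36.87°

Step 4: From ZB = 12, ZQ = 11, BQ = 8, by the inverse law of cosines:
  cos(∠BZQ) = (ZB² + ZQ² - BQ²) / (2·ZB·ZQ)
  ∠BZQ = 40.42°

Step 5: From ZB = 12, ZS = 9, BS = 15, by the inverse law of cosines:
  cos(∠BZS) = (ZB² + ZS² - BS²) / (2·ZB·ZS)
  ∠BZS = 90°

Step 6: From SB = 15, SZ = 9, BZ = 12, by the inverse law of cosines:
  cos(∠BSZ) = (SB² + SZ² - BZ²) / (2·SB·SZ)
  ∠BSZ = 53.13°

Step 7: From QB = 8, QZ = 11, BZ = 12, by the inverse law of cosines:
  cos(∠BQZ) = (QB² + QZ² - BZ²) / (2·QB·QZ)
  ∠BQZ = 76.53°

Step 8: From BS = 15, BX = 7.57, SX = 12, by the inverse law of cosines:
  cos(∠SBX) = (BS² + BX² - SX²) / (2·BS·BX)
  ∠SBX = 52.48°

Step 9: From XB = 7.57, XS = 12, BS = 15, by the inverse law of cosines:
  cos(∠BXS) = (XB² + XS² - BS²) / (2·XB·XS)
  ∠BXS = 97.52°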